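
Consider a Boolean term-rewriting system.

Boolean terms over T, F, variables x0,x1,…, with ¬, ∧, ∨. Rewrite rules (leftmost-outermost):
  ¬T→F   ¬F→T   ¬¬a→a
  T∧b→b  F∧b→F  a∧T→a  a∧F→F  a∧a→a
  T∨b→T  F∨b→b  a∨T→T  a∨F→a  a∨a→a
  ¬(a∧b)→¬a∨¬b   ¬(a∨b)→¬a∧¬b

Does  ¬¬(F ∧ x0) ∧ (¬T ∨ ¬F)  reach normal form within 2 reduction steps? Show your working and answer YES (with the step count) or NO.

  start: ¬¬(F ∧ x0) ∧ (¬T ∨ ¬F)
  step 1: (F ∧ x0) ∧ (¬T ∨ ¬F)
  step 2: F ∧ (¬T ∨ ¬F)

Answer: NO — after 2 steps the term is F ∧ (¬T ∨ ¬F), not yet normal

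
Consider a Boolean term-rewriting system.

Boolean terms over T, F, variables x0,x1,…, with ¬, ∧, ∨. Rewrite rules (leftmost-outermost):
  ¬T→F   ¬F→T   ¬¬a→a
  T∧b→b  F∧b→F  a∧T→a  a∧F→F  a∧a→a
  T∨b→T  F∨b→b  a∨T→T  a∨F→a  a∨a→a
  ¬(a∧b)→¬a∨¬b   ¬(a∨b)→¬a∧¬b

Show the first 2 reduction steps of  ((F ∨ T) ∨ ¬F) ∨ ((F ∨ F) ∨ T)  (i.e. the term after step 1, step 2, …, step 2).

Answer: after 2 steps: T ∨ ((F ∨ F) ∨ T)

Reduction:
  start: ((F ∨ T) ∨ ¬F) ∨ ((F ∨ F) ∨ T)
  [1] (T ∨ ¬F) ∨ ((F ∨ F) ∨ T)
  [2] T ∨ ((F ∨ F) ∨ T)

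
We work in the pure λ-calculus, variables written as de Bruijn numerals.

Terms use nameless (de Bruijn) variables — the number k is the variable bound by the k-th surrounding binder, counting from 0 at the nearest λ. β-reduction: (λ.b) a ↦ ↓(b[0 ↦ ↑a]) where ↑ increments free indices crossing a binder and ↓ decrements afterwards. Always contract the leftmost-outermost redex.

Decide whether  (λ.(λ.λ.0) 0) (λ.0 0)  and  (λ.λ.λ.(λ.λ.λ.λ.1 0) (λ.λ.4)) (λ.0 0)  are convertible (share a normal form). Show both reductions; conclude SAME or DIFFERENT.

Term A:
  start: (λ.(λ.λ.0) 0) (λ.0 0)
  →1  (λ.λ.0) (λ.0 0)
  →2  λ.0

Term B:
  start: (λ.λ.λ.(λ.λ.λ.λ.1 0) (λ.λ.4)) (λ.0 0)
  →1  λ.λ.(λ.λ.λ.λ.1 0) (λ.λ.λ.0 0)
  →2  λ.λ.λ.λ.λ.1 0

Answer: DIFFERENT — A ⇓ λ.0, B ⇓ λ.λ.λ.λ.λ.1 0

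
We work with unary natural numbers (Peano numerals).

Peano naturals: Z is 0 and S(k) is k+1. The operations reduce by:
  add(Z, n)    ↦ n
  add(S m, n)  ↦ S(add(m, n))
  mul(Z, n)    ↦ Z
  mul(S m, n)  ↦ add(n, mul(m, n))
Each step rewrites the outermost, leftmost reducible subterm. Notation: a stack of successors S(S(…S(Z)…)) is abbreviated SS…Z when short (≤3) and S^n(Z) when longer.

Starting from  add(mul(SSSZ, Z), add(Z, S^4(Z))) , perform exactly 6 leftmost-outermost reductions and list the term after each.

  start: add(mul(SSSZ, Z), add(Z, S^4(Z)))
  [1] add(add(Z, mul(SSZ, Z)), add(Z, S^4(Z)))
  [2] add(mul(SSZ, Z), add(Z, S^4(Z)))
  [3] add(add(Z, mul(SZ, Z)), add(Z, S^4(Z)))
  [4] add(mul(SZ, Z), add(Z, S^4(Z)))
  [5] add(add(Z, mul(Z, Z)), add(Z, S^4(Z)))
  [6] add(mul(Z, Z), add(Z, S^4(Z)))

Answer: after 6 steps: add(mul(Z, Z), add(Z, S^4(Z)))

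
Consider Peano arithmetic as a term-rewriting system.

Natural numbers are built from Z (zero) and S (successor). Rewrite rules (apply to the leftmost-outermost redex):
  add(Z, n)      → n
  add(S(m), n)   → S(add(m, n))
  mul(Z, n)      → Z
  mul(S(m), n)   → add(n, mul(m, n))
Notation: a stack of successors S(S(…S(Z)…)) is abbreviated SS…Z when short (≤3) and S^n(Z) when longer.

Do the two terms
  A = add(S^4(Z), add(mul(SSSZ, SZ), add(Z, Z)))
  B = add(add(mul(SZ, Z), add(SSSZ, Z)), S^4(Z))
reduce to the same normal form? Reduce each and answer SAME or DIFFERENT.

Answer: SAME — A ⇓ S^7(Z), B ⇓ S^7(Z)

Reduction:
Term A:
  start: add(S^4(Z), add(mul(SSSZ, SZ), add(Z, Z)))
  →1  S(add(SSSZ, add(mul(SSSZ, SZ), add(Z, Z))))
  →2  S(S(add(SSZ, add(mul(SSSZ, SZ), add(Z, Z)))))
  →3  S(S(S(add(SZ, add(mul(SSSZ, SZ), add(Z, Z))))))
  →4  S(S(S(S(add(Z, add(mul(SSSZ, SZ), add(Z, Z)))))))
  →5  S(S(S(S(add(mul(SSSZ, SZ), add(Z, Z))))))
  →6  S(S(S(S(add(add(SZ, mul(SSZ, SZ)), add(Z, Z))))))
  →7  S(S(S(S(add(S(add(Z, mul(SSZ, SZ))), add(Z, Z))))))
  →8  S(S(S(S(S(add(add(Z, mul(SSZ, SZ)), add(Z, Z)))))))
  →9  S(S(S(S(S(add(mul(SSZ, SZ), add(Z, Z)))))))
  →10  S(S(S(S(S(add(add(SZ, mul(SZ, SZ)), add(Z, Z)))))))
  →11  S(S(S(S(S(add(S(add(Z, mul(SZ, SZ))), add(Z, Z)))))))
  →12  S(S(S(S(S(S(add(add(Z, mul(SZ, SZ)), add(Z, Z))))))))
  →13  S(S(S(S(S(S(add(mul(SZ, SZ), add(Z, Z))))))))
  →14  S(S(S(S(S(S(add(add(SZ, mul(Z, SZ)), add(Z, Z))))))))
  →15  S(S(S(S(S(S(add(S(add(Z, mul(Z, SZ))), add(Z, Z))))))))
  →16  S(S(S(S(S(S(S(add(add(Z, mul(Z, SZ)), add(Z, Z)))))))))
  →17  S(S(S(S(S(S(S(add(mul(Z, SZ), add(Z, Z)))))))))
  →18  S(S(S(S(S(S(S(add(Z, add(Z, Z)))))))))
  →19  S(S(S(S(S(S(S(add(Z, Z))))))))
  →20  S^7(Z)

Term B:
  start: add(add(mul(SZ, Z), add(SSSZ, Z)), S^4(Z))
  →1  add(add(add(Z, mul(Z, Z)), add(SSSZ, Z)), S^4(Z))
  →2  add(add(mul(Z, Z), add(SSSZ, Z)), S^4(Z))
  →3  add(add(Z, add(SSSZ, Z)), S^4(Z))
  →4  add(add(SSSZ, Z), S^4(Z))
  →5  add(S(add(SSZ, Z)), S^4(Z))
  →6  S(add(add(SSZ, Z), S^4(Z)))
  →7  S(add(S(add(SZ, Z)), S^4(Z)))
  →8  S(S(add(add(SZ, Z), S^4(Z))))
  →9  S(S(add(S(add(Z, Z)), S^4(Z))))
  →10  S(S(S(add(add(Z, Z), S^4(Z)))))
  →11  S(S(S(add(Z, S^4(Z)))))
  →12  S^7(Z)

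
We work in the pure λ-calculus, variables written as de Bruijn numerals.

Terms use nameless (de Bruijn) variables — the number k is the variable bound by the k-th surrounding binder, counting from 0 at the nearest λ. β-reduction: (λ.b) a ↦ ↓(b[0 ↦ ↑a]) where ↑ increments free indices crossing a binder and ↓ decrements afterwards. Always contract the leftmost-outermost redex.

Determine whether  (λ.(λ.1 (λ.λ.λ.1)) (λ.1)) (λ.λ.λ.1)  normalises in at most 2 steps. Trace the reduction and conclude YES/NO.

  start: (λ.(λ.1 (λ.λ.λ.1)) (λ.1)) (λ.λ.λ.1)
  step 1: (λ.(λ.λ.λ.1) (λ.λ.λ.1)) (λ.λ.λ.λ.1)
  step 2: (λ.λ.λ.1) (λ.λ.λ.1)

Answer: NO — after 2 steps the term is (λ.λ.λ.1) (λ.λ.λ.1), not yet normal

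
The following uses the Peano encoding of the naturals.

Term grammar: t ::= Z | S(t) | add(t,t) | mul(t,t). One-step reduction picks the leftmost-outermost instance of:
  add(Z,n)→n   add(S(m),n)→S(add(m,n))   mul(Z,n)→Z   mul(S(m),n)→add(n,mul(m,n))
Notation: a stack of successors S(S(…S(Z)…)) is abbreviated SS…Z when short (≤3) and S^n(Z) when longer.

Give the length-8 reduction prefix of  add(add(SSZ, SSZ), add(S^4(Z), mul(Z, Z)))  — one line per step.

Answer: after 8 steps: S(S(S(S(add(S^4(Z), mul(Z, Z))))))

Working:
  start: add(add(SSZ, SSZ), add(S^4(Z), mul(Z, Z)))
  step 1: add(S(add(SZ, SSZ)), add(S^4(Z), mul(Z, Z)))
  step 2: S(add(add(SZ, SSZ), add(S^4(Z), mul(Z, Z))))
  step 3: S(add(S(add(Z, SSZ)), add(S^4(Z), mul(Z, Z))))
  step 4: S(S(add(add(Z, SSZ), add(S^4(Z), mul(Z, Z)))))
  step 5: S(S(add(SSZ, add(S^4(Z), mul(Z, Z)))))
  step 6: S(S(S(add(SZ, add(S^4(Z), mul(Z, Z))))))
  step 7: S(S(S(S(add(Z, add(S^4(Z), mul(Z, Z)))))))
  step 8: S(S(S(S(add(S^4(Z), mul(Z, Z))))))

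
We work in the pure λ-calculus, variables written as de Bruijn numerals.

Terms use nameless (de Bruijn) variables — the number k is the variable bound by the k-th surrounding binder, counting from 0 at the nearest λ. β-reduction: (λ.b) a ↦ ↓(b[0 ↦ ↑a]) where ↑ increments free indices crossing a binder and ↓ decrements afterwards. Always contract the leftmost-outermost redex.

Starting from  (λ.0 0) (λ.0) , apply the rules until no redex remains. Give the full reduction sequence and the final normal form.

  start: (λ.0 0) (λ.0)
  →1  (λ.0) (λ.0)
  →2  λ.0

Answer: normal form = λ.0  (in 2 steps)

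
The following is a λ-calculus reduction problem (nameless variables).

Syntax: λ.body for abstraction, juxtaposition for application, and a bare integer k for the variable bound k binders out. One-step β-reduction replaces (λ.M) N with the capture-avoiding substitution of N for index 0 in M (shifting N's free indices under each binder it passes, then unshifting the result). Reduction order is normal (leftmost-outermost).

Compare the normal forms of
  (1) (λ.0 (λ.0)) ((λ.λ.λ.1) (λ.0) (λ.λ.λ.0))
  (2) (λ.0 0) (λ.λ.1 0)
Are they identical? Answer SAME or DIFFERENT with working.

Answer: DIFFERENT — A ⇓ λ.λ.λ.0, B ⇓ λ.λ.1 0

Derivation:
Term A:
  start: (λ.0 (λ.0)) ((λ.λ.λ.1) (λ.0) (λ.λ.λ.0))
  [1] (λ.λ.λ.1) (λ.0) (λ.λ.λ.0) (λ.0)
  [2] (λ.λ.1) (λ.λ.λ.0) (λ.0)
  [3] (λ.λ.λ.λ.0) (λ.0)
  [4] λ.λ.λ.0

Term B:
  start: (λ.0 0) (λ.λ.1 0)
  [1] (λ.λ.1 0) (λ.λ.1 0)
  [2] λ.(λ.λ.1 0) 0
  [3] λ.λ.1 0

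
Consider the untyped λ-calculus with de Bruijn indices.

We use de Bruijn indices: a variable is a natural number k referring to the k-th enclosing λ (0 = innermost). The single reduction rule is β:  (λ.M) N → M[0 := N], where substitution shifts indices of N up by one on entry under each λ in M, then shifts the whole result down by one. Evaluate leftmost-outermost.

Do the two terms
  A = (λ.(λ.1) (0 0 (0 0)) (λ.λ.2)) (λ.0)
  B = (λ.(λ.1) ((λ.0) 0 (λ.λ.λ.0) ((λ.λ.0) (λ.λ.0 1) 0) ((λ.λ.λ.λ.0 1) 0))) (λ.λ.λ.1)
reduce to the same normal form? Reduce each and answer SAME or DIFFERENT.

Term A:
  start: (λ.(λ.1) (0 0 (0 0)) (λ.λ.2)) (λ.0)
  [1] (λ.λ.0) ((λ.0) (λ.0) ((λ.0) (λ.0))) (λ.λ.λ.0)
  [2] (λ.0) (λ.λ.λ.0)
  [3] λ.λ.λ.0

Term B:
  start: (λ.(λ.1) ((λ.0) 0 (λ.λ.λ.0) ((λ.λ.0) (λ.λ.0 1) 0) ((λ.λ.λ.λ.0 1) 0))) (λ.λ.λ.1)
  [1] (λ.λ.λ.λ.1) ((λ.0) (λ.λ.λ.1) (λ.λ.λ.0) ((λ.λ.0) (λ.λ.0 1) (λ.λ.λ.1)) ((λ.λ.λ.λ.0 1) (λ.λ.λ.1)))
  [2] λ.λ.λ.1

Answer: DIFFERENT — A ⇓ λ.λ.λ.0, B ⇓ λ.λ.λ.1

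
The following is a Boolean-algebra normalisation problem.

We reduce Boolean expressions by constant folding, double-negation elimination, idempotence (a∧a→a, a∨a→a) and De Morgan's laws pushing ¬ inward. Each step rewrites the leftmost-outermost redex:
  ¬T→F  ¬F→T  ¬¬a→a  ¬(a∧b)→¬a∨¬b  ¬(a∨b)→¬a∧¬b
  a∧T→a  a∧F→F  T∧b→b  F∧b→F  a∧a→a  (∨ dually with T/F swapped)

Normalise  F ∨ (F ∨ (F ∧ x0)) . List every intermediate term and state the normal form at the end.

Answer: normal form = F  (in 3 steps)

Working:
  start: F ∨ (F ∨ (F ∧ x0))
  [1] F ∨ (F ∧ x0)
  [2] F ∧ x0
  [3] F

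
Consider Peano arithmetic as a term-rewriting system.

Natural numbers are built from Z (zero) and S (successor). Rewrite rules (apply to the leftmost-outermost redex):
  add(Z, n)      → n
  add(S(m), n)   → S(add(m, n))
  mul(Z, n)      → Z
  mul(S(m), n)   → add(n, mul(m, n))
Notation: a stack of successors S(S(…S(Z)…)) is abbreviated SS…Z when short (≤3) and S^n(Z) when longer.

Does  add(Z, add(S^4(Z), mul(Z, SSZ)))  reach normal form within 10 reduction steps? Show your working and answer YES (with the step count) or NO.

Answer: YES — reaches normal form S^4(Z) in 7 ≤ 10 steps

Reduction:
  start: add(Z, add(S^4(Z), mul(Z, SSZ)))
  [1] add(S^4(Z), mul(Z, SSZ))
  [2] S(add(SSSZ, mul(Z, SSZ)))
  [3] S(S(add(SSZ, mul(Z, SSZ))))
  [4] S(S(S(add(SZ, mul(Z, SSZ)))))
  [5] S(S(S(S(add(Z, mul(Z, SSZ))))))
  [6] S(S(S(S(mul(Z, SSZ)))))
  [7] S^4(Z)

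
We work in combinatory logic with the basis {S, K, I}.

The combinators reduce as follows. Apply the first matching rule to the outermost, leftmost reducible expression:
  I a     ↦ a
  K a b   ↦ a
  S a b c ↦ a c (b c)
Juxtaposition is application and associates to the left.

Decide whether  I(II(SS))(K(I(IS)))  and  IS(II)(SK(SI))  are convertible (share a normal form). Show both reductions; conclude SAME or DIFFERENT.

Term A:
  start: I(II(SS))(K(I(IS)))
  [1] II(SS)(K(I(IS)))
  [2] I(SS)(K(I(IS)))
  [3] SS(K(I(IS)))
  [4] SS(K(IS))
  [5] SS(KS)

Term B:
  start: IS(II)(SK(SI))
  [1] S(II)(SK(SI))
  [2] SI(SK(SI))

Answer: DIFFERENT — A ⇓ SS(KS), B ⇓ SI(SK(SI))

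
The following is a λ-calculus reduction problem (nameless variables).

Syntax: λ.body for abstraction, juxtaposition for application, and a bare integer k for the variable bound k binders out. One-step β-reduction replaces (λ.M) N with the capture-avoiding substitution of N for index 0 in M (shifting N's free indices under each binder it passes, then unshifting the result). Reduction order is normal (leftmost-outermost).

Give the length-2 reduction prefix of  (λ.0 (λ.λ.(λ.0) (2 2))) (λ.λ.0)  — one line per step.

Answer: after 2 steps: λ.0

Reduction:
  start: (λ.0 (λ.λ.(λ.0) (2 2))) (λ.λ.0)
  [1] (λ.λ.0) (λ.λ.(λ.0) ((λ.λ.0) (λ.λ.0)))
  [2] λ.0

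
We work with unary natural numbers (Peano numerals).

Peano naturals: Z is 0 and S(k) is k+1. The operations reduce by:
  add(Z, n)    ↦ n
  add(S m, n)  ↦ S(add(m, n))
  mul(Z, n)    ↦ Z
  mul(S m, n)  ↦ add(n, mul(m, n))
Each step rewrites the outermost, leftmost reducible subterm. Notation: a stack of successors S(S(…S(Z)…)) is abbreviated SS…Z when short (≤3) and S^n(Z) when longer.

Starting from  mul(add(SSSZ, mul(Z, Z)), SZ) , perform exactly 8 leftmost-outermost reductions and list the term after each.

  start: mul(add(SSSZ, mul(Z, Z)), SZ)
  step 1: mul(S(add(SSZ, mul(Z, Z))), SZ)
  step 2: add(SZ, mul(add(SSZ, mul(Z, Z)), SZ))
  step 3: S(add(Z, mul(add(SSZ, mul(Z, Z)), SZ)))
  step 4: S(mul(add(SSZ, mul(Z, Z)), SZ))
  step 5: S(mul(S(add(SZ, mul(Z, Z))), SZ))
  step 6: S(add(SZ, mul(add(SZ, mul(Z, Z)), SZ)))
  step 7: S(S(add(Z, mul(add(SZ, mul(Z, Z)), SZ))))
  step 8: S(S(mul(add(SZ, mul(Z, Z)), SZ)))

Answer: after 8 steps: S(S(mul(add(SZ, mul(Z, Z)), SZ)))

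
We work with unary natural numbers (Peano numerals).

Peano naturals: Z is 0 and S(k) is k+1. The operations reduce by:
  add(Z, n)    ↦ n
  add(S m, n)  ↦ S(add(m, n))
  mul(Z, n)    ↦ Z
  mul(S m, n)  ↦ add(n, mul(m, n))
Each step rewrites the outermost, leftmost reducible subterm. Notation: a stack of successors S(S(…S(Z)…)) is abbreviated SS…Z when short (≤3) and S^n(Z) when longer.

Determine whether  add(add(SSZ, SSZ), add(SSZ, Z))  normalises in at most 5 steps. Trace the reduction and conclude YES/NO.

Answer: NO — after 5 steps the term is S(S(add(SSZ, add(SSZ, Z)))), not yet normal

Derivation:
  start: add(add(SSZ, SSZ), add(SSZ, Z))
  →1  add(S(add(SZ, SSZ)), add(SSZ, Z))
  →2  S(add(add(SZ, SSZ), add(SSZ, Z)))
  →3  S(add(S(add(Z, SSZ)), add(SSZ, Z)))
  →4  S(S(add(add(Z, SSZ), add(SSZ, Z))))
  →5  S(S(add(SSZ, add(SSZ, Z))))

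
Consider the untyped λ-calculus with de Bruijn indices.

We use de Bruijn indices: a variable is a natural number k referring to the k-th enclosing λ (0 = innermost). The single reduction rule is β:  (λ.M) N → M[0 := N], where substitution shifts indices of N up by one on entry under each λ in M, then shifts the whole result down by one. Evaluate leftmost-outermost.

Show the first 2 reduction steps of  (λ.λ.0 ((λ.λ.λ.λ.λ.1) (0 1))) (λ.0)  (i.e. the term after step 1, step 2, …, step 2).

  start: (λ.λ.0 ((λ.λ.λ.λ.λ.1) (0 1))) (λ.0)
  [1] λ.0 ((λ.λ.λ.λ.λ.1) (0 (λ.0)))
  [2] λ.0 (λ.λ.λ.λ.1)

Answer: after 2 steps: λ.0 (λ.λ.λ.λ.1)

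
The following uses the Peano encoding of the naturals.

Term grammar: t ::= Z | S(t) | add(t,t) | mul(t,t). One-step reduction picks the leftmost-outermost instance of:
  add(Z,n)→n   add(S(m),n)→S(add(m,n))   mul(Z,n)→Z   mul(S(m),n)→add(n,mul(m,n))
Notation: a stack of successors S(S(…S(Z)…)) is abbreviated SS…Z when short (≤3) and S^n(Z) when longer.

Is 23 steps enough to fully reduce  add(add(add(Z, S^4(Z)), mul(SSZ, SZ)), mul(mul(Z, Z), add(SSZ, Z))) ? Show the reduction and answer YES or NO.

Answer: YES — reaches normal form S^6(Z) in 22 ≤ 23 steps

Working:
  start: add(add(add(Z, S^4(Z)), mul(SSZ, SZ)), mul(mul(Z, Z), add(SSZ, Z)))
  step 1: add(add(S^4(Z), mul(SSZ, SZ)), mul(mul(Z, Z), add(SSZ, Z)))
  step 2: add(S(add(SSSZ, mul(SSZ, SZ))), mul(mul(Z, Z), add(SSZ, Z)))
  step 3: S(add(add(SSSZ, mul(SSZ, SZ)), mul(mul(Z, Z), add(SSZ, Z))))
  step 4: S(add(S(add(SSZ, mul(SSZ, SZ))), mul(mul(Z, Z), add(SSZ, Z))))
  step 5: S(S(add(add(SSZ, mul(SSZ, SZ)), mul(mul(Z, Z), add(SSZ, Z)))))
  step 6: S(S(add(S(add(SZ, mul(SSZ, SZ))), mul(mul(Z, Z), add(SSZ, Z)))))
  step 7: S(S(S(add(add(SZ, mul(SSZ, SZ)), mul(mul(Z, Z), add(SSZ, Z))))))
  step 8: S(S(S(add(S(add(Z, mul(SSZ, SZ))), mul(mul(Z, Z), add(SSZ, Z))))))
  step 9: S(S(S(S(add(add(Z, mul(SSZ, SZ)), mul(mul(Z, Z), add(SSZ, Z)))))))
  step 10: S(S(S(S(add(mul(SSZ, SZ), mul(mul(Z, Z), add(SSZ, Z)))))))
  step 11: S(S(S(S(add(add(SZ, mul(SZ, SZ)), mul(mul(Z, Z), add(SSZ, Z)))))))
  step 12: S(S(S(S(add(S(add(Z, mul(SZ, SZ))), mul(mul(Z, Z), add(SSZ, Z)))))))
  step 13: S(S(S(S(S(add(add(Z, mul(SZ, SZ)), mul(mul(Z, Z), add(SSZ, Z))))))))
  step 14: S(S(S(S(S(add(mul(SZ, SZ), mul(mul(Z, Z), add(SSZ, Z))))))))
  step 15: S(S(S(S(S(add(add(SZ, mul(Z, SZ)), mul(mul(Z, Z), add(SSZ, Z))))))))
  step 16: S(S(S(S(S(add(S(add(Z, mul(Z, SZ))), mul(mul(Z, Z), add(SSZ, Z))))))))
  step 17: S(S(S(S(S(S(add(add(Z, mul(Z, SZ)), mul(mul(Z, Z), add(SSZ, Z)))))))))
  step 18: S(S(S(S(S(S(add(mul(Z, SZ), mul(mul(Z, Z), add(SSZ, Z)))))))))
  step 19: S(S(S(S(S(S(add(Z, mul(mul(Z, Z), add(SSZ, Z)))))))))
  step 20: S(S(S(S(S(S(mul(mul(Z, Z), add(SSZ, Z))))))))
  step 21: S(S(S(S(S(S(mul(Z, add(SSZ, Z))))))))
  step 22: S^6(Z)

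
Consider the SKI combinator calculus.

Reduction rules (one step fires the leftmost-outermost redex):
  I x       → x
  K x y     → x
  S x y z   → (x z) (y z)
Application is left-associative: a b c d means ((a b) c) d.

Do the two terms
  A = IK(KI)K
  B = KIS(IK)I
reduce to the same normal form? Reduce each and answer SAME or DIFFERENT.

Answer: SAME — A ⇓ KI, B ⇓ KI

Working:
Term A:
  start: IK(KI)K
  →1  K(KI)K
  →2  KI

Term B:
  start: KIS(IK)I
  →1  I(IK)I
  →2  IKI
  →3  KI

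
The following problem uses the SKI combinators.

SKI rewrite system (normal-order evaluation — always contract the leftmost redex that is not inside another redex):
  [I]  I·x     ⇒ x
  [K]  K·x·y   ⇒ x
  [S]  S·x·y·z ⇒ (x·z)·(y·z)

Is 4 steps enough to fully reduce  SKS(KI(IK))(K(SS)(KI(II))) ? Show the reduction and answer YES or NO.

Answer: NO — after 4 steps the term is K(SS)(KI(II)), not yet normal

Derivation:
  start: SKS(KI(IK))(K(SS)(KI(II)))
  [1] K(KI(IK))(S(KI(IK)))(K(SS)(KI(II)))
  [2] KI(IK)(K(SS)(KI(II)))
  [3] I(K(SS)(KI(II)))
  [4] K(SS)(KI(II))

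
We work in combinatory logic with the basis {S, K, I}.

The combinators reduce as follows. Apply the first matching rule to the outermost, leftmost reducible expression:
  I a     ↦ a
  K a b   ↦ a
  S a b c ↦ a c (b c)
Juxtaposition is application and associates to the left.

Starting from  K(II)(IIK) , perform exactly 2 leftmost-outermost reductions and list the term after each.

Answer: after 2 steps: I

Derivation:
  start: K(II)(IIK)
  →1  II
  →2  I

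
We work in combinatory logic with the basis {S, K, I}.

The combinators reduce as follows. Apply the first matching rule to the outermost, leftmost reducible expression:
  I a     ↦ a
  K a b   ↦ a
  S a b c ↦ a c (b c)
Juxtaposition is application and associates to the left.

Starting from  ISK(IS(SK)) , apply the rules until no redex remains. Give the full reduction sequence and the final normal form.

Answer: normal form = SK(S(SK))  (in 2 steps)

Reduction:
  start: ISK(IS(SK))
  step 1: SK(IS(SK))
  step 2: SK(S(SK))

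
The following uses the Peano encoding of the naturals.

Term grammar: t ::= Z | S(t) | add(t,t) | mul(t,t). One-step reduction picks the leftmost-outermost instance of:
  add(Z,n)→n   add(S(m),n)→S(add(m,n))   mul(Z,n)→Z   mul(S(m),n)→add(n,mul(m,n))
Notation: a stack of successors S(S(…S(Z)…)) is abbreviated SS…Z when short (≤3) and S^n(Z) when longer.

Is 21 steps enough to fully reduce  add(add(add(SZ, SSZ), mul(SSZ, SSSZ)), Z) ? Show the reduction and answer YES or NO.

  start: add(add(add(SZ, SSZ), mul(SSZ, SSSZ)), Z)
  step 1: add(add(S(add(Z, SSZ)), mul(SSZ, SSSZ)), Z)
  step 2: add(S(add(add(Z, SSZ), mul(SSZ, SSSZ))), Z)
  step 3: S(add(add(add(Z, SSZ), mul(SSZ, SSSZ)), Z))
  step 4: S(add(add(SSZ, mul(SSZ, SSSZ)), Z))
  step 5: S(add(S(add(SZ, mul(SSZ, SSSZ))), Z))
  step 6: S(S(add(add(SZ, mul(SSZ, SSSZ)), Z)))
  step 7: S(S(add(S(add(Z, mul(SSZ, SSSZ))), Z)))
  step 8: S(S(S(add(add(Z, mul(SSZ, SSSZ)), Z))))
  step 9: S(S(S(add(mul(SSZ, SSSZ), Z))))
  step 10: S(S(S(add(add(SSSZ, mul(SZ, SSSZ)), Z))))
  step 11: S(S(S(add(S(add(SSZ, mul(SZ, SSSZ))), Z))))
  step 12: S(S(S(S(add(add(SSZ, mul(SZ, SSSZ)), Z)))))
  step 13: S(S(S(S(add(S(add(SZ, mul(SZ, SSSZ))), Z)))))
  step 14: S(S(S(S(S(add(add(SZ, mul(SZ, SSSZ)), Z))))))
  step 15: S(S(S(S(S(add(S(add(Z, mul(SZ, SSSZ))), Z))))))
  step 16: S(S(S(S(S(S(add(add(Z, mul(SZ, SSSZ)), Z)))))))
  step 17: S(S(S(S(S(S(add(mul(SZ, SSSZ), Z)))))))
  step 18: S(S(S(S(S(S(add(add(SSSZ, mul(Z, SSSZ)), Z)))))))
  step 19: S(S(S(S(S(S(add(S(add(SSZ, mul(Z, SSSZ))), Z)))))))
  step 20: S(S(S(S(S(S(S(add(add(SSZ, mul(Z, SSSZ)), Z))))))))
  step 21: S(S(S(S(S(S(S(add(S(add(SZ, mul(Z, SSSZ))), Z))))))))

Answer: NO — after 21 steps the term is S(S(S(S(S(S(S(add(S(add(SZ, mul(Z, SSSZ))), Z)))))))), not yet normal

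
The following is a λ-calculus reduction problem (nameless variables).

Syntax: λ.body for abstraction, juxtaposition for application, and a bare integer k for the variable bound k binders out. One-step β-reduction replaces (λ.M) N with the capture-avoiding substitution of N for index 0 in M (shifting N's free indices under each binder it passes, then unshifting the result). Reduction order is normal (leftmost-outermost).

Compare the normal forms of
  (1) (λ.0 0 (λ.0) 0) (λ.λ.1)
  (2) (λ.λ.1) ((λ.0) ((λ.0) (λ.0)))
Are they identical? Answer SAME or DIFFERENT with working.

Answer: DIFFERENT — A ⇓ λ.λ.λ.1, B ⇓ λ.λ.0

Derivation:
Term A:
  start: (λ.0 0 (λ.0) 0) (λ.λ.1)
  step 1: (λ.λ.1) (λ.λ.1) (λ.0) (λ.λ.1)
  step 2: (λ.λ.λ.1) (λ.0) (λ.λ.1)
  step 3: (λ.λ.1) (λ.λ.1)
  step 4: λ.λ.λ.1

Term B:
  start: (λ.λ.1) ((λ.0) ((λ.0) (λ.0)))
  step 1: λ.(λ.0) ((λ.0) (λ.0))
  step 2: λ.(λ.0) (λ.0)
  step 3: λ.λ.0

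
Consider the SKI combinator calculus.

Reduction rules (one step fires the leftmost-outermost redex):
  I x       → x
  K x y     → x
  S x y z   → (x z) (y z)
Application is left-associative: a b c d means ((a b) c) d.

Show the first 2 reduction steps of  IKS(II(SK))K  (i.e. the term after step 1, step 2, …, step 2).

Answer: after 2 steps: SK

Reduction:
  start: IKS(II(SK))K
  step 1: KS(II(SK))K
  step 2: SK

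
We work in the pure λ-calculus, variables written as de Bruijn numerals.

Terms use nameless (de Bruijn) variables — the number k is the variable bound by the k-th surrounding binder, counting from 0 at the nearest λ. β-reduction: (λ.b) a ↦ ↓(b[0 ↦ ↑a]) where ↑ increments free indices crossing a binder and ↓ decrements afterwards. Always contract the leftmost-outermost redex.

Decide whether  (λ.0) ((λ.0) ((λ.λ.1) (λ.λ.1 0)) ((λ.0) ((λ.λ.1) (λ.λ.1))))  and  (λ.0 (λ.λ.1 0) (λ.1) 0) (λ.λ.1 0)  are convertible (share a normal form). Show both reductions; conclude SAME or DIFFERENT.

Answer: SAME — A ⇓ λ.λ.1 0, B ⇓ λ.λ.1 0

Reduction:
Term A:
  start: (λ.0) ((λ.0) ((λ.λ.1) (λ.λ.1 0)) ((λ.0) ((λ.λ.1) (λ.λ.1))))
  →1  (λ.0) ((λ.λ.1) (λ.λ.1 0)) ((λ.0) ((λ.λ.1) (λ.λ.1)))
  →2  (λ.λ.1) (λ.λ.1 0) ((λ.0) ((λ.λ.1) (λ.λ.1)))
  →3  (λ.λ.λ.1 0) ((λ.0) ((λ.λ.1) (λ.λ.1)))
  →4  λ.λ.1 0

Term B:
  start: (λ.0 (λ.λ.1 0) (λ.1) 0) (λ.λ.1 0)
  →1  (λ.λ.1 0) (λ.λ.1 0) (λ.λ.λ.1 0) (λ.λ.1 0)
  →2  (λ.(λ.λ.1 0) 0) (λ.λ.λ.1 0) (λ.λ.1 0)
  →3  (λ.λ.1 0) (λ.λ.λ.1 0) (λ.λ.1 0)
  →4  (λ.(λ.λ.λ.1 0) 0) (λ.λ.1 0)
  →5  (λ.λ.λ.1 0) (λ.λ.1 0)
  →6  λ.λ.1 0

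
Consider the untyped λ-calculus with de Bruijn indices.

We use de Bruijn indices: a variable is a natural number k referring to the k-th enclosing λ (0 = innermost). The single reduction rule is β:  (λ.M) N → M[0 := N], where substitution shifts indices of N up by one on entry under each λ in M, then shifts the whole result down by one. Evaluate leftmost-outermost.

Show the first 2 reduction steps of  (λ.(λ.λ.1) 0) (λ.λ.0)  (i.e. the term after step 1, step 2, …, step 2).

Answer: after 2 steps: λ.λ.λ.0

Derivation:
  start: (λ.(λ.λ.1) 0) (λ.λ.0)
  [1] (λ.λ.1) (λ.λ.0)
  [2] λ.λ.λ.0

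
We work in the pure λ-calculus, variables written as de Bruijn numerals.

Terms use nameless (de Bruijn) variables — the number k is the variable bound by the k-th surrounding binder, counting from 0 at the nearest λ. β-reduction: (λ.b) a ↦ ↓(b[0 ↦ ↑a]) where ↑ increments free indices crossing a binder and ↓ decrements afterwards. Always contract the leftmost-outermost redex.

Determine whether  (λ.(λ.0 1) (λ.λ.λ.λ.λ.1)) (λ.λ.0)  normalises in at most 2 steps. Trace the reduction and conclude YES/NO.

  start: (λ.(λ.0 1) (λ.λ.λ.λ.λ.1)) (λ.λ.0)
  [1] (λ.0 (λ.λ.0)) (λ.λ.λ.λ.λ.1)
  [2] (λ.λ.λ.λ.λ.1) (λ.λ.0)

Answer: NO — after 2 steps the term is (λ.λ.λ.λ.λ.1) (λ.λ.0), not yet normal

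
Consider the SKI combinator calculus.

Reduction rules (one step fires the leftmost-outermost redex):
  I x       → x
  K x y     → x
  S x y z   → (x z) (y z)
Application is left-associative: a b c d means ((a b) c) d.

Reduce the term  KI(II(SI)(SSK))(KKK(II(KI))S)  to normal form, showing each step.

  start: KI(II(SI)(SSK))(KKK(II(KI))S)
  [1] I(KKK(II(KI))S)
  [2] KKK(II(KI))S
  [3] K(II(KI))S
  [4] II(KI)
  [5] I(KI)
  [6] KI

Answer: normal form = KI  (in 6 steps)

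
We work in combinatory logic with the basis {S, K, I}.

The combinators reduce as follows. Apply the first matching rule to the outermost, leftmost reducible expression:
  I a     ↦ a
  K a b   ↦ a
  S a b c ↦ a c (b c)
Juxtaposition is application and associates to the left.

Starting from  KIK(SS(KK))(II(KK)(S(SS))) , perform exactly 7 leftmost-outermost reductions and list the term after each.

Answer: after 7 steps: SKK

Working:
  start: KIK(SS(KK))(II(KK)(S(SS)))
  →1  I(SS(KK))(II(KK)(S(SS)))
  →2  SS(KK)(II(KK)(S(SS)))
  →3  S(II(KK)(S(SS)))(KK(II(KK)(S(SS))))
  →4  S(I(KK)(S(SS)))(KK(II(KK)(S(SS))))
  →5  S(KK(S(SS)))(KK(II(KK)(S(SS))))
  →6  SK(KK(II(KK)(S(SS))))
  →7  SKK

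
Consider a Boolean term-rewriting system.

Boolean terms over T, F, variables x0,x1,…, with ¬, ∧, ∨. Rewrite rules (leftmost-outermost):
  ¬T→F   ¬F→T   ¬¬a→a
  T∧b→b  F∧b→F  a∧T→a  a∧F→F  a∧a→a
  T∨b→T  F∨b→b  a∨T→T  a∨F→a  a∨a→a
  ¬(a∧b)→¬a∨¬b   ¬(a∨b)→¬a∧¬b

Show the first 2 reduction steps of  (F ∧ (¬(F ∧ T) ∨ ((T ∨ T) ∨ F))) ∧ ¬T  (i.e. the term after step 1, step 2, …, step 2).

  start: (F ∧ (¬(F ∧ T) ∨ ((T ∨ T) ∨ F))) ∧ ¬T
  [1] F ∧ ¬T
  [2] F

Answer: after 2 steps: F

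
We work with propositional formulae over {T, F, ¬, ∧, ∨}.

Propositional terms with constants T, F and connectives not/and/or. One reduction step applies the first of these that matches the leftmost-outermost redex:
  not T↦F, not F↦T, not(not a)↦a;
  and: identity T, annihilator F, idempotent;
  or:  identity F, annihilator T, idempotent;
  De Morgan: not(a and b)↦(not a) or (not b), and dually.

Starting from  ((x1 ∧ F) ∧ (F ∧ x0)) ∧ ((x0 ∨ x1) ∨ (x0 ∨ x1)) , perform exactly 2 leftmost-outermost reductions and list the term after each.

Answer: after 2 steps: F ∧ ((x0 ∨ x1) ∨ (x0 ∨ x1))

Working:
  start: ((x1 ∧ F) ∧ (F ∧ x0)) ∧ ((x0 ∨ x1) ∨ (x0 ∨ x1))
  step 1: (F ∧ (F ∧ x0)) ∧ ((x0 ∨ x1) ∨ (x0 ∨ x1))
  step 2: F ∧ ((x0 ∨ x1) ∨ (x0 ∨ x1))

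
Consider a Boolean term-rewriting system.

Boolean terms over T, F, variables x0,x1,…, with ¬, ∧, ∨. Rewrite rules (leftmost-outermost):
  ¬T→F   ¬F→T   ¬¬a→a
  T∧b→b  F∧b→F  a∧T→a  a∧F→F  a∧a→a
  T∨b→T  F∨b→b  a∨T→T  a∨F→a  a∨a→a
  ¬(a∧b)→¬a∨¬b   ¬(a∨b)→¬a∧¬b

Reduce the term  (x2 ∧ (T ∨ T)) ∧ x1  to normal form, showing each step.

Answer: normal form = x2 ∧ x1  (in 2 steps)

Reduction:
  start: (x2 ∧ (T ∨ T)) ∧ x1
  [1] (x2 ∧ T) ∧ x1
  [2] x2 ∧ x1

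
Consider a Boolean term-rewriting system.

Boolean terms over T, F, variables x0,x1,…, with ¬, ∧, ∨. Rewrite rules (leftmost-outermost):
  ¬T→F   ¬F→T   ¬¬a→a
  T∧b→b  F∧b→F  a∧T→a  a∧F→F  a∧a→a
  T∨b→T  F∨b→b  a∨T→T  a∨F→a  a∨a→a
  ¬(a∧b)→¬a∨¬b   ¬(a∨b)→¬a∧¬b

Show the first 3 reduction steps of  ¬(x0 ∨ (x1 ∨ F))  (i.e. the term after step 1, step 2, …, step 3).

  start: ¬(x0 ∨ (x1 ∨ F))
  step 1: ¬x0 ∧ ¬(x1 ∨ F)
  step 2: ¬x0 ∧ (¬x1 ∧ ¬F)
  step 3: ¬x0 ∧ (¬x1 ∧ T)

Answer: after 3 steps: ¬x0 ∧ (¬x1 ∧ T)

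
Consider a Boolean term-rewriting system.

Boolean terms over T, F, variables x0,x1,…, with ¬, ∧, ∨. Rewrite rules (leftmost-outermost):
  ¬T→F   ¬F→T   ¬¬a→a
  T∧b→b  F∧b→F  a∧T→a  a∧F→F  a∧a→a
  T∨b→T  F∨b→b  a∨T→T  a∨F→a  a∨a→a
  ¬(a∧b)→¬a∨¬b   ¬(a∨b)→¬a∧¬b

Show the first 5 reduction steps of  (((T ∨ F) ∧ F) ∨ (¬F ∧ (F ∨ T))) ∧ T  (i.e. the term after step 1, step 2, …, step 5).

Answer: after 5 steps: F ∨ T

Reduction:
  start: (((T ∨ F) ∧ F) ∨ (¬F ∧ (F ∨ T))) ∧ T
  [1] ((T ∨ F) ∧ F) ∨ (¬F ∧ (F ∨ T))
  [2] F ∨ (¬F ∧ (F ∨ T))
  [3] ¬F ∧ (F ∨ T)
  [4] T ∧ (F ∨ T)
  [5] F ∨ T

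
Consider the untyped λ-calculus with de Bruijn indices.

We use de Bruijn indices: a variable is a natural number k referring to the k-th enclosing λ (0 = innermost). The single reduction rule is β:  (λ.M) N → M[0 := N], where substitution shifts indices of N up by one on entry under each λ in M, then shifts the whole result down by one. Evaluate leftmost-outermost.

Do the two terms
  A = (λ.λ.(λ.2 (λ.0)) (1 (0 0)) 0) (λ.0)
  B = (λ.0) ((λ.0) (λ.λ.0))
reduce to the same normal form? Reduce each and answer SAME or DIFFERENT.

Term A:
  start: (λ.λ.(λ.2 (λ.0)) (1 (0 0)) 0) (λ.0)
  [1] λ.(λ.(λ.0) (λ.0)) ((λ.0) (0 0)) 0
  [2] λ.(λ.0) (λ.0) 0
  [3] λ.(λ.0) 0
  [4] λ.0

Term B:
  start: (λ.0) ((λ.0) (λ.λ.0))
  [1] (λ.0) (λ.λ.0)
  [2] λ.λ.0

Answer: DIFFERENT — A ⇓ λ.0, B ⇓ λ.λ.0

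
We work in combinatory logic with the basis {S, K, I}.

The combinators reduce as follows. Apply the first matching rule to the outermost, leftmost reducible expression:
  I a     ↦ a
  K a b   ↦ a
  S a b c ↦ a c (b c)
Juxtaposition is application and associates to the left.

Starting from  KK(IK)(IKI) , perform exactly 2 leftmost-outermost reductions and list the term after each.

Answer: after 2 steps: K(KI)

Working:
  start: KK(IK)(IKI)
  step 1: K(IKI)
  step 2: K(KI)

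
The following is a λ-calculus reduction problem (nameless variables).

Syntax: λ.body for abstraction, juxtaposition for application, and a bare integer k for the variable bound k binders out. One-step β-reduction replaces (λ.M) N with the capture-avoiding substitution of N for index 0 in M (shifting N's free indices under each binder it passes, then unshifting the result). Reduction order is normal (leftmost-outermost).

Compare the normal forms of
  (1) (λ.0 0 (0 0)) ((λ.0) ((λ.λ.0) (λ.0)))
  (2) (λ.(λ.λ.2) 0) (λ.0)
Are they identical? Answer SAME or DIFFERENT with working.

Answer: DIFFERENT — A ⇓ λ.0, B ⇓ λ.λ.0

Working:
Term A:
  start: (λ.0 0 (0 0)) ((λ.0) ((λ.λ.0) (λ.0)))
  [1] (λ.0) ((λ.λ.0) (λ.0)) ((λ.0) ((λ.λ.0) (λ.0))) ((λ.0) ((λ.λ.0) (λ.0)) ((λ.0) ((λ.λ.0) (λ.0))))
  [2] (λ.λ.0) (λ.0) ((λ.0) ((λ.λ.0) (λ.0))) ((λ.0) ((λ.λ.0) (λ.0)) ((λ.0) ((λ.λ.0) (λ.0))))
  [3] (λ.0) ((λ.0) ((λ.λ.0) (λ.0))) ((λ.0) ((λ.λ.0) (λ.0)) ((λ.0) ((λ.λ.0) (λ.0))))
  [4] (λ.0) ((λ.λ.0) (λ.0)) ((λ.0) ((λ.λ.0) (λ.0)) ((λ.0) ((λ.λ.0) (λ.0))))
  [5] (λ.λ.0) (λ.0) ((λ.0) ((λ.λ.0) (λ.0)) ((λ.0) ((λ.λ.0) (λ.0))))
  [6] (λ.0) ((λ.0) ((λ.λ.0) (λ.0)) ((λ.0) ((λ.λ.0) (λ.0))))
  [7] (λ.0) ((λ.λ.0) (λ.0)) ((λ.0) ((λ.λ.0) (λ.0)))
  [8] (λ.λ.0) (λ.0) ((λ.0) ((λ.λ.0) (λ.0)))
  [9] (λ.0) ((λ.0) ((λ.λ.0) (λ.0)))
  [10] (λ.0) ((λ.λ.0) (λ.0))
  [11] (λ.λ.0) (λ.0)
  [12] λ.0

Term B:
  start: (λ.(λ.λ.2) 0) (λ.0)
  [1] (λ.λ.λ.0) (λ.0)
  [2] λ.λ.0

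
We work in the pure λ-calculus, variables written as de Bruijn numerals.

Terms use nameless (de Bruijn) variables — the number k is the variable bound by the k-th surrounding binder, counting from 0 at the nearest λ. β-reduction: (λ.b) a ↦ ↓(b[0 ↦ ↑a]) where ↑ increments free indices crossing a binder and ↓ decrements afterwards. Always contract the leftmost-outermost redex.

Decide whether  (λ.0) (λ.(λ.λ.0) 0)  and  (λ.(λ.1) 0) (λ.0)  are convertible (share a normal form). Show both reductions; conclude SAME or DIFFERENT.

Term A:
  start: (λ.0) (λ.(λ.λ.0) 0)
  step 1: λ.(λ.λ.0) 0
  step 2: λ.λ.0

Term B:
  start: (λ.(λ.1) 0) (λ.0)
  step 1: (λ.λ.0) (λ.0)
  step 2: λ.0

Answer: DIFFERENT — A ⇓ λ.λ.0, B ⇓ λ.0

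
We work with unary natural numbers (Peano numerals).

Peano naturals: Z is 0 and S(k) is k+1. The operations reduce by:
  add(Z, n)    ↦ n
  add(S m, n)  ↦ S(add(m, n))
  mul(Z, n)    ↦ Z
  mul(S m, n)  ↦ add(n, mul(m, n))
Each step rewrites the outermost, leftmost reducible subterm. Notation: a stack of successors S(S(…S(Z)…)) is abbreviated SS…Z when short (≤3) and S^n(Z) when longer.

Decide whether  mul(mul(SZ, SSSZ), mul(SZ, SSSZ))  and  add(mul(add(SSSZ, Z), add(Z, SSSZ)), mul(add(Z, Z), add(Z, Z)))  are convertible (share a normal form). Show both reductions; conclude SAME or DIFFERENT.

Answer: SAME — A ⇓ S^9(Z), B ⇓ S^9(Z)

Working:
Term A:
  start: mul(mul(SZ, SSSZ), mul(SZ, SSSZ))
  →1  mul(add(SSSZ, mul(Z, SSSZ)), mul(SZ, SSSZ))
  →2  mul(S(add(SSZ, mul(Z, SSSZ))), mul(SZ, SSSZ))
  →3  add(mul(SZ, SSSZ), mul(add(SSZ, mul(Z, SSSZ)), mul(SZ, SSSZ)))
  →4  add(add(SSSZ, mul(Z, SSSZ)), mul(add(SSZ, mul(Z, SSSZ)), mul(SZ, SSSZ)))
  →5  add(S(add(SSZ, mul(Z, SSSZ))), mul(add(SSZ, mul(Z, SSSZ)), mul(SZ, SSSZ)))
  →6  S(add(add(SSZ, mul(Z, SSSZ)), mul(add(SSZ, mul(Z, SSSZ)), mul(SZ, SSSZ))))
  →7  S(add(S(add(SZ, mul(Z, SSSZ))), mul(add(SSZ, mul(Z, SSSZ)), mul(SZ, SSSZ))))
  →8  S(S(add(add(SZ, mul(Z, SSSZ)), mul(add(SSZ, mul(Z, SSSZ)), mul(SZ, SSSZ)))))
  →9  S(S(add(S(add(Z, mul(Z, SSSZ))), mul(add(SSZ, mul(Z, SSSZ)), mul(SZ, SSSZ)))))
  →10  S(S(S(add(add(Z, mul(Z, SSSZ)), mul(add(SSZ, mul(Z, SSSZ)), mul(SZ, SSSZ))))))
  →11  S(S(S(add(mul(Z, SSSZ), mul(add(SSZ, mul(Z, SSSZ)), mul(SZ, SSSZ))))))
  →12  S(S(S(add(Z, mul(add(SSZ, mul(Z, SSSZ)), mul(SZ, SSSZ))))))
  →13  S(S(S(mul(add(SSZ, mul(Z, SSSZ)), mul(SZ, SSSZ)))))
  →14  S(S(S(mul(S(add(SZ, mul(Z, SSSZ))), mul(SZ, SSSZ)))))
  →15  S(S(S(add(mul(SZ, SSSZ), mul(add(SZ, mul(Z, SSSZ)), mul(SZ, SSSZ))))))
  →16  S(S(S(add(add(SSSZ, mul(Z, SSSZ)), mul(add(SZ, mul(Z, SSSZ)), mul(SZ, SSSZ))))))
  →17  S(S(S(add(S(add(SSZ, mul(Z, SSSZ))), mul(add(SZ, mul(Z, SSSZ)), mul(SZ, SSSZ))))))
  →18  S(S(S(S(add(add(SSZ, mul(Z, SSSZ)), mul(add(SZ, mul(Z, SSSZ)), mul(SZ, SSSZ)))))))
  →19  S(S(S(S(add(S(add(SZ, mul(Z, SSSZ))), mul(add(SZ, mul(Z, SSSZ)), mul(SZ, SSSZ)))))))
  →20  S(S(S(S(S(add(add(SZ, mul(Z, SSSZ)), mul(add(SZ, mul(Z, SSSZ)), mul(SZ, SSSZ))))))))
  →21  S(S(S(S(S(add(S(add(Z, mul(Z, SSSZ))), mul(add(SZ, mul(Z, SSSZ)), mul(SZ, SSSZ))))))))
  →22  S(S(S(S(S(S(add(add(Z, mul(Z, SSSZ)), mul(add(SZ, mul(Z, SSSZ)), mul(SZ, SSSZ)))))))))
  →23  S(S(S(S(S(S(add(mul(Z, SSSZ), mul(add(SZ, mul(Z, SSSZ)), mul(SZ, SSSZ)))))))))
  →24  S(S(S(S(S(S(add(Z, mul(add(SZ, mul(Z, SSSZ)), mul(SZ, SSSZ)))))))))
  →25  S(S(S(S(S(S(mul(add(SZ, mul(Z, SSSZ)), mul(SZ, SSSZ))))))))
  →26  S(S(S(S(S(S(mul(S(add(Z, mul(Z, SSSZ))), mul(SZ, SSSZ))))))))
  →27  S(S(S(S(S(S(add(mul(SZ, SSSZ), mul(add(Z, mul(Z, SSSZ)), mul(SZ, SSSZ)))))))))
  →28  S(S(S(S(S(S(add(add(SSSZ, mul(Z, SSSZ)), mul(add(Z, mul(Z, SSSZ)), mul(SZ, SSSZ)))))))))
  →29  S(S(S(S(S(S(add(S(add(SSZ, mul(Z, SSSZ))), mul(add(Z, mul(Z, SSSZ)), mul(SZ, SSSZ)))))))))
  →30  S(S(S(S(S(S(S(add(add(SSZ, mul(Z, SSSZ)), mul(add(Z, mul(Z, SSSZ)), mul(SZ, SSSZ))))))))))
  →31  S(S(S(S(S(S(S(add(S(add(SZ, mul(Z, SSSZ))), mul(add(Z, mul(Z, SSSZ)), mul(SZ, SSSZ))))))))))
  →32  S(S(S(S(S(S(S(S(add(add(SZ, mul(Z, SSSZ)), mul(add(Z, mul(Z, SSSZ)), mul(SZ, SSSZ)))))))))))
  →33  S(S(S(S(S(S(S(S(add(S(add(Z, mul(Z, SSSZ))), mul(add(Z, mul(Z, SSSZ)), mul(SZ, SSSZ)))))))))))
  →34  S(S(S(S(S(S(S(S(S(add(add(Z, mul(Z, SSSZ)), mul(add(Z, mul(Z, SSSZ)), mul(SZ, SSSZ))))))))))))
  →35  S(S(S(S(S(S(S(S(S(add(mul(Z, SSSZ), mul(add(Z, mul(Z, SSSZ)), mul(SZ, SSSZ))))))))))))
  →36  S(S(S(S(S(S(S(S(S(add(Z, mul(add(Z, mul(Z, SSSZ)), mul(SZ, SSSZ))))))))))))
  →37  S(S(S(S(S(S(S(S(S(mul(add(Z, mul(Z, SSSZ)), mul(SZ, SSSZ)))))))))))
  →38  S(S(S(S(S(S(S(S(S(mul(mul(Z, SSSZ), mul(SZ, SSSZ)))))))))))
  →39  S(S(S(S(S(S(S(S(S(mul(Z, mul(SZ, SSSZ)))))))))))
  →40  S^9(Z)

Term B:
  start: add(mul(add(SSSZ, Z), add(Z, SSSZ)), mul(add(Z, Z), add(Z, Z)))
  →1  add(mul(S(add(SSZ, Z)), add(Z, SSSZ)), mul(add(Z, Z), add(Z, Z)))
  →2  add(add(add(Z, SSSZ), mul(add(SSZ, Z), add(Z, SSSZ))), mul(add(Z, Z), add(Z, Z)))
  →3  add(add(SSSZ, mul(add(SSZ, Z), add(Z, SSSZ))), mul(add(Z, Z), add(Z, Z)))
  →4  add(S(add(SSZ, mul(add(SSZ, Z), add(Z, SSSZ)))), mul(add(Z, Z), add(Z, Z)))
  →5  S(add(add(SSZ, mul(add(SSZ, Z), add(Z, SSSZ))), mul(add(Z, Z), add(Z, Z))))
  →6  S(add(S(add(SZ, mul(add(SSZ, Z), add(Z, SSSZ)))), mul(add(Z, Z), add(Z, Z))))
  →7  S(S(add(add(SZ, mul(add(SSZ, Z), add(Z, SSSZ))), mul(add(Z, Z), add(Z, Z)))))
  →8  S(S(add(S(add(Z, mul(add(SSZ, Z), add(Z, SSSZ)))), mul(add(Z, Z), add(Z, Z)))))
  →9  S(S(S(add(add(Z, mul(add(SSZ, Z), add(Z, SSSZ))), mul(add(Z, Z), add(Z, Z))))))
  →10  S(S(S(add(mul(add(SSZ, Z), add(Z, SSSZ)), mul(add(Z, Z), add(Z, Z))))))
  →11  S(S(S(add(mul(S(add(SZ, Z)), add(Z, SSSZ)), mul(add(Z, Z), add(Z, Z))))))
  →12  S(S(S(add(add(add(Z, SSSZ), mul(add(SZ, Z), add(Z, SSSZ))), mul(add(Z, Z), add(Z, Z))))))
  →13  S(S(S(add(add(SSSZ, mul(add(SZ, Z), add(Z, SSSZ))), mul(add(Z, Z), add(Z, Z))))))
  →14  S(S(S(add(S(add(SSZ, mul(add(SZ, Z), add(Z, SSSZ)))), mul(add(Z, Z), add(Z, Z))))))
  →15  S(S(S(S(add(add(SSZ, mul(add(SZ, Z), add(Z, SSSZ))), mul(add(Z, Z), add(Z, Z)))))))
  →16  S(S(S(S(add(S(add(SZ, mul(add(SZ, Z), add(Z, SSSZ)))), mul(add(Z, Z), add(Z, Z)))))))
  →17  S(S(S(S(S(add(add(SZ, mul(add(SZ, Z), add(Z, SSSZ))), mul(add(Z, Z), add(Z, Z))))))))
  →18  S(S(S(S(S(add(S(add(Z, mul(add(SZ, Z), add(Z, SSSZ)))), mul(add(Z, Z), add(Z, Z))))))))
  →19  S(S(S(S(S(S(add(add(Z, mul(add(SZ, Z), add(Z, SSSZ))), mul(add(Z, Z), add(Z, Z)))))))))
  →20  S(S(S(S(S(S(add(mul(add(SZ, Z), add(Z, SSSZ)), mul(add(Z, Z), add(Z, Z)))))))))
  →21  S(S(S(S(S(S(add(mul(S(add(Z, Z)), add(Z, SSSZ)), mul(add(Z, Z), add(Z, Z)))))))))
  →22  S(S(S(S(S(S(add(add(add(Z, SSSZ), mul(add(Z, Z), add(Z, SSSZ))), mul(add(Z, Z), add(Z, Z)))))))))
  →23  S(S(S(S(S(S(add(add(SSSZ, mul(add(Z, Z), add(Z, SSSZ))), mul(add(Z, Z), add(Z, Z)))))))))
  →24  S(S(S(S(S(S(add(S(add(SSZ, mul(add(Z, Z), add(Z, SSSZ)))), mul(add(Z, Z), add(Z, Z)))))))))
  →25  S(S(S(S(S(S(S(add(add(SSZ, mul(add(Z, Z), add(Z, SSSZ))), mul(add(Z, Z), add(Z, Z))))))))))
  →26  S(S(S(S(S(S(S(add(S(add(SZ, mul(add(Z, Z), add(Z, SSSZ)))), mul(add(Z, Z), add(Z, Z))))))))))
  →27  S(S(S(S(S(S(S(S(add(add(SZ, mul(add(Z, Z), add(Z, SSSZ))), mul(add(Z, Z), add(Z, Z)))))))))))
  →28  S(S(S(S(S(S(S(S(add(S(add(Z, mul(add(Z, Z), add(Z, SSSZ)))), mul(add(Z, Z), add(Z, Z)))))))))))
  →29  S(S(S(S(S(S(S(S(S(add(add(Z, mul(add(Z, Z), add(Z, SSSZ))), mul(add(Z, Z), add(Z, Z))))))))))))
  →30  S(S(S(S(S(S(S(S(S(add(mul(add(Z, Z), add(Z, SSSZ)), mul(add(Z, Z), add(Z, Z))))))))))))
  →31  S(S(S(S(S(S(S(S(S(add(mul(Z, add(Z, SSSZ)), mul(add(Z, Z), add(Z, Z))))))))))))
  →32  S(S(S(S(S(S(S(S(S(add(Z, mul(add(Z, Z), add(Z, Z))))))))))))
  →33  S(S(S(S(S(S(S(S(S(mul(add(Z, Z), add(Z, Z)))))))))))
  →34  S(S(S(S(S(S(S(S(S(mul(Z, add(Z, Z)))))))))))
  →35  S^9(Z)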